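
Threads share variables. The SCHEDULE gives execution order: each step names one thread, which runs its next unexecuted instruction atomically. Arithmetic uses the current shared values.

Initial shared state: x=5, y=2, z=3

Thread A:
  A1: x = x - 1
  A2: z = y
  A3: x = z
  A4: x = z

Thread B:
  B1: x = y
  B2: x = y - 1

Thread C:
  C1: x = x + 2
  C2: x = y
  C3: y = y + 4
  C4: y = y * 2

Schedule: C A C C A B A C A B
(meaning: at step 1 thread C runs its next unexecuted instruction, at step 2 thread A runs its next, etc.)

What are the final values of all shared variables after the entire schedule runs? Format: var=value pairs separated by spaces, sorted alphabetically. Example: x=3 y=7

Answer: x=11 y=12 z=6

Derivation:
Step 1: thread C executes C1 (x = x + 2). Shared: x=7 y=2 z=3. PCs: A@0 B@0 C@1
Step 2: thread A executes A1 (x = x - 1). Shared: x=6 y=2 z=3. PCs: A@1 B@0 C@1
Step 3: thread C executes C2 (x = y). Shared: x=2 y=2 z=3. PCs: A@1 B@0 C@2
Step 4: thread C executes C3 (y = y + 4). Shared: x=2 y=6 z=3. PCs: A@1 B@0 C@3
Step 5: thread A executes A2 (z = y). Shared: x=2 y=6 z=6. PCs: A@2 B@0 C@3
Step 6: thread B executes B1 (x = y). Shared: x=6 y=6 z=6. PCs: A@2 B@1 C@3
Step 7: thread A executes A3 (x = z). Shared: x=6 y=6 z=6. PCs: A@3 B@1 C@3
Step 8: thread C executes C4 (y = y * 2). Shared: x=6 y=12 z=6. PCs: A@3 B@1 C@4
Step 9: thread A executes A4 (x = z). Shared: x=6 y=12 z=6. PCs: A@4 B@1 C@4
Step 10: thread B executes B2 (x = y - 1). Shared: x=11 y=12 z=6. PCs: A@4 B@2 C@4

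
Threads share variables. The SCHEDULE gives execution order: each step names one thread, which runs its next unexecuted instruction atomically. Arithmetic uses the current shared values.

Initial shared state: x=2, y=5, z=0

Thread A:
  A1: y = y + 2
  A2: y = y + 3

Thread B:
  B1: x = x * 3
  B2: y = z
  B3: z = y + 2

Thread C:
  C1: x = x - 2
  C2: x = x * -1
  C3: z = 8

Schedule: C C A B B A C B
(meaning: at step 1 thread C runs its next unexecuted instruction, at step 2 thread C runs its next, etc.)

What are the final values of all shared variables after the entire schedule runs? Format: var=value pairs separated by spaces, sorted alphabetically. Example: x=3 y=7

Answer: x=0 y=3 z=5

Derivation:
Step 1: thread C executes C1 (x = x - 2). Shared: x=0 y=5 z=0. PCs: A@0 B@0 C@1
Step 2: thread C executes C2 (x = x * -1). Shared: x=0 y=5 z=0. PCs: A@0 B@0 C@2
Step 3: thread A executes A1 (y = y + 2). Shared: x=0 y=7 z=0. PCs: A@1 B@0 C@2
Step 4: thread B executes B1 (x = x * 3). Shared: x=0 y=7 z=0. PCs: A@1 B@1 C@2
Step 5: thread B executes B2 (y = z). Shared: x=0 y=0 z=0. PCs: A@1 B@2 C@2
Step 6: thread A executes A2 (y = y + 3). Shared: x=0 y=3 z=0. PCs: A@2 B@2 C@2
Step 7: thread C executes C3 (z = 8). Shared: x=0 y=3 z=8. PCs: A@2 B@2 C@3
Step 8: thread B executes B3 (z = y + 2). Shared: x=0 y=3 z=5. PCs: A@2 B@3 C@3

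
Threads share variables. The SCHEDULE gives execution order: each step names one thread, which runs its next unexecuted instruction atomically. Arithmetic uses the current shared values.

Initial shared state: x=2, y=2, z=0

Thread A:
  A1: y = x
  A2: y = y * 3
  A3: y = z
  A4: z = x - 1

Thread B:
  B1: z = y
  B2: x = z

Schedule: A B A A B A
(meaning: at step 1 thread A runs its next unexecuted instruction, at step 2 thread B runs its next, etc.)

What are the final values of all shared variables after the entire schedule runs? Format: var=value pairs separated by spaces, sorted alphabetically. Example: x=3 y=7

Step 1: thread A executes A1 (y = x). Shared: x=2 y=2 z=0. PCs: A@1 B@0
Step 2: thread B executes B1 (z = y). Shared: x=2 y=2 z=2. PCs: A@1 B@1
Step 3: thread A executes A2 (y = y * 3). Shared: x=2 y=6 z=2. PCs: A@2 B@1
Step 4: thread A executes A3 (y = z). Shared: x=2 y=2 z=2. PCs: A@3 B@1
Step 5: thread B executes B2 (x = z). Shared: x=2 y=2 z=2. PCs: A@3 B@2
Step 6: thread A executes A4 (z = x - 1). Shared: x=2 y=2 z=1. PCs: A@4 B@2

Answer: x=2 y=2 z=1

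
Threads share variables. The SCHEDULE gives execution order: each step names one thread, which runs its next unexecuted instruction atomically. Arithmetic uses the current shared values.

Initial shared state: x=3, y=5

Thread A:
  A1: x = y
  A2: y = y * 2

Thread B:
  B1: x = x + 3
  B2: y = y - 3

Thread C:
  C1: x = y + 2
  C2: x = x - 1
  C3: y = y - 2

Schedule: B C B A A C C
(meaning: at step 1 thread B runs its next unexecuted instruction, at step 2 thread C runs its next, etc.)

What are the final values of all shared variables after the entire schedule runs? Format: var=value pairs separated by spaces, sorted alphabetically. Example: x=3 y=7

Step 1: thread B executes B1 (x = x + 3). Shared: x=6 y=5. PCs: A@0 B@1 C@0
Step 2: thread C executes C1 (x = y + 2). Shared: x=7 y=5. PCs: A@0 B@1 C@1
Step 3: thread B executes B2 (y = y - 3). Shared: x=7 y=2. PCs: A@0 B@2 C@1
Step 4: thread A executes A1 (x = y). Shared: x=2 y=2. PCs: A@1 B@2 C@1
Step 5: thread A executes A2 (y = y * 2). Shared: x=2 y=4. PCs: A@2 B@2 C@1
Step 6: thread C executes C2 (x = x - 1). Shared: x=1 y=4. PCs: A@2 B@2 C@2
Step 7: thread C executes C3 (y = y - 2). Shared: x=1 y=2. PCs: A@2 B@2 C@3

Answer: x=1 y=2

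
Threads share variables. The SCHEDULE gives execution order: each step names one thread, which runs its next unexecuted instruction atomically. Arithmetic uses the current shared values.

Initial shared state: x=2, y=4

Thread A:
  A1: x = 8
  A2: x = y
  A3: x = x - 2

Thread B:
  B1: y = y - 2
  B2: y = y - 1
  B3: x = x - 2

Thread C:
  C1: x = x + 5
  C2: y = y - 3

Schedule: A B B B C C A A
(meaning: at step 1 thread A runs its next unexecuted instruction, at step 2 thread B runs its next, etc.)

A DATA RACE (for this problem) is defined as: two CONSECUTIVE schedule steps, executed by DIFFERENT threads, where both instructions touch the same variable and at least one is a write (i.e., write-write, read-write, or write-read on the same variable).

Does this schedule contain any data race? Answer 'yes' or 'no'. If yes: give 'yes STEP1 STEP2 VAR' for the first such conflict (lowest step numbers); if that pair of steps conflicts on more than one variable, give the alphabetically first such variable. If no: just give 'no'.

Steps 1,2: A(r=-,w=x) vs B(r=y,w=y). No conflict.
Steps 2,3: same thread (B). No race.
Steps 3,4: same thread (B). No race.
Steps 4,5: B(x = x - 2) vs C(x = x + 5). RACE on x (W-W).
Steps 5,6: same thread (C). No race.
Steps 6,7: C(y = y - 3) vs A(x = y). RACE on y (W-R).
Steps 7,8: same thread (A). No race.
First conflict at steps 4,5.

Answer: yes 4 5 x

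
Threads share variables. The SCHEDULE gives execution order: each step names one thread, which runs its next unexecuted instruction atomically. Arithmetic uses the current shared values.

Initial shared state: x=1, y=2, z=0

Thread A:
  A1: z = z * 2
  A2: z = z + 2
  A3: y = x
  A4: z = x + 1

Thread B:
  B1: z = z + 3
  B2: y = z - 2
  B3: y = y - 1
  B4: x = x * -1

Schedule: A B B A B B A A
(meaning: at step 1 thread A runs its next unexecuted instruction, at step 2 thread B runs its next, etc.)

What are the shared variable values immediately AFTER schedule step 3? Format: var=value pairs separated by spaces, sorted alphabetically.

Answer: x=1 y=1 z=3

Derivation:
Step 1: thread A executes A1 (z = z * 2). Shared: x=1 y=2 z=0. PCs: A@1 B@0
Step 2: thread B executes B1 (z = z + 3). Shared: x=1 y=2 z=3. PCs: A@1 B@1
Step 3: thread B executes B2 (y = z - 2). Shared: x=1 y=1 z=3. PCs: A@1 B@2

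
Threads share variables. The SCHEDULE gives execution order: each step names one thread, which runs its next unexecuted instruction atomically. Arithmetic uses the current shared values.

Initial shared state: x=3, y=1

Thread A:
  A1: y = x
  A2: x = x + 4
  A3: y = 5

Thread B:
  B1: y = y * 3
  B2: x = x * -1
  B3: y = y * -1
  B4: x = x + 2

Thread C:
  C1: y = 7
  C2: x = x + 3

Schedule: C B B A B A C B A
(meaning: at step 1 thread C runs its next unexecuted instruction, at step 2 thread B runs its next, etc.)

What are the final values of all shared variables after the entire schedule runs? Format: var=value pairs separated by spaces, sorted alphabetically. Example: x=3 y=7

Step 1: thread C executes C1 (y = 7). Shared: x=3 y=7. PCs: A@0 B@0 C@1
Step 2: thread B executes B1 (y = y * 3). Shared: x=3 y=21. PCs: A@0 B@1 C@1
Step 3: thread B executes B2 (x = x * -1). Shared: x=-3 y=21. PCs: A@0 B@2 C@1
Step 4: thread A executes A1 (y = x). Shared: x=-3 y=-3. PCs: A@1 B@2 C@1
Step 5: thread B executes B3 (y = y * -1). Shared: x=-3 y=3. PCs: A@1 B@3 C@1
Step 6: thread A executes A2 (x = x + 4). Shared: x=1 y=3. PCs: A@2 B@3 C@1
Step 7: thread C executes C2 (x = x + 3). Shared: x=4 y=3. PCs: A@2 B@3 C@2
Step 8: thread B executes B4 (x = x + 2). Shared: x=6 y=3. PCs: A@2 B@4 C@2
Step 9: thread A executes A3 (y = 5). Shared: x=6 y=5. PCs: A@3 B@4 C@2

Answer: x=6 y=5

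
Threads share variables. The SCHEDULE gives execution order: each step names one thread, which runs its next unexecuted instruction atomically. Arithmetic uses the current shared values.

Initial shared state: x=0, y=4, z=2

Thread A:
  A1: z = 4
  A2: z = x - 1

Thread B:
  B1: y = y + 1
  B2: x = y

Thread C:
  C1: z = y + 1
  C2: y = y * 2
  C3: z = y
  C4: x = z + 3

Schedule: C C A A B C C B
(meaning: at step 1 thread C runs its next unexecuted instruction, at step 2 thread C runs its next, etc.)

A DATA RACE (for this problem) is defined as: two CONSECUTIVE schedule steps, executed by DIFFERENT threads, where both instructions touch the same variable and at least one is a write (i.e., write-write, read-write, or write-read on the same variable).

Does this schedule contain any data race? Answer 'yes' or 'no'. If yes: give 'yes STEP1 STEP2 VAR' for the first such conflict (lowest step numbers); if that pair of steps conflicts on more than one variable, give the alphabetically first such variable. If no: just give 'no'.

Answer: yes 5 6 y

Derivation:
Steps 1,2: same thread (C). No race.
Steps 2,3: C(r=y,w=y) vs A(r=-,w=z). No conflict.
Steps 3,4: same thread (A). No race.
Steps 4,5: A(r=x,w=z) vs B(r=y,w=y). No conflict.
Steps 5,6: B(y = y + 1) vs C(z = y). RACE on y (W-R).
Steps 6,7: same thread (C). No race.
Steps 7,8: C(x = z + 3) vs B(x = y). RACE on x (W-W).
First conflict at steps 5,6.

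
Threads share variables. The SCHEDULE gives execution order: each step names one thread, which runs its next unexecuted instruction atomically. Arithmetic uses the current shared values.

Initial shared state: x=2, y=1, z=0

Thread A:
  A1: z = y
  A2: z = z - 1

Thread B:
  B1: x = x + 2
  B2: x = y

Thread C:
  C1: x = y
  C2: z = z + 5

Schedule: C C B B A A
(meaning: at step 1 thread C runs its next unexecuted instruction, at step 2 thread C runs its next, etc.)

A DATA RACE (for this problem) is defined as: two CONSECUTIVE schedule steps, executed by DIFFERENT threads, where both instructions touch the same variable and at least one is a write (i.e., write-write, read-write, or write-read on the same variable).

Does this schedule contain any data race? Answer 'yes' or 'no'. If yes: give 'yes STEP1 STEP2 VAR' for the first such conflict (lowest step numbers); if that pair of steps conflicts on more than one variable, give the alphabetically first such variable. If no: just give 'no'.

Steps 1,2: same thread (C). No race.
Steps 2,3: C(r=z,w=z) vs B(r=x,w=x). No conflict.
Steps 3,4: same thread (B). No race.
Steps 4,5: B(r=y,w=x) vs A(r=y,w=z). No conflict.
Steps 5,6: same thread (A). No race.

Answer: no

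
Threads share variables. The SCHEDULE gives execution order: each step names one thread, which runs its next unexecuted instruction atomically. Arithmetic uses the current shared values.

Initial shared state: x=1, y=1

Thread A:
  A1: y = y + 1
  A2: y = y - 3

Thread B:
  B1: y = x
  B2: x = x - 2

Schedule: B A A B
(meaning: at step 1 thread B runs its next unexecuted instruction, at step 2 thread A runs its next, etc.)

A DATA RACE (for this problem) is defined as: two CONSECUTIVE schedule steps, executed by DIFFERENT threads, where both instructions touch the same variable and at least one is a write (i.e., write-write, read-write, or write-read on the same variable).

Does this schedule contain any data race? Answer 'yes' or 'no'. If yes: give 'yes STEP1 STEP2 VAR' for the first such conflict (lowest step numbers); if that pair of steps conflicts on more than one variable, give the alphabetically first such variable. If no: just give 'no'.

Answer: yes 1 2 y

Derivation:
Steps 1,2: B(y = x) vs A(y = y + 1). RACE on y (W-W).
Steps 2,3: same thread (A). No race.
Steps 3,4: A(r=y,w=y) vs B(r=x,w=x). No conflict.
First conflict at steps 1,2.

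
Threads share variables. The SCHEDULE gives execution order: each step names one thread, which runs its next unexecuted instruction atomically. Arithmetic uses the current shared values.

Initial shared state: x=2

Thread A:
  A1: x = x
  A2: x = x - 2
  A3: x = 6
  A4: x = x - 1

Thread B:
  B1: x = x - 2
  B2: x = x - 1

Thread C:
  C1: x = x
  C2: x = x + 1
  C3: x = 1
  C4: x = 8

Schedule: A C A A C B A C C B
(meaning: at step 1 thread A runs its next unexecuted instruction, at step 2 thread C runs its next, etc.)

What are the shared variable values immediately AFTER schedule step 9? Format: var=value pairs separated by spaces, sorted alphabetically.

Answer: x=8

Derivation:
Step 1: thread A executes A1 (x = x). Shared: x=2. PCs: A@1 B@0 C@0
Step 2: thread C executes C1 (x = x). Shared: x=2. PCs: A@1 B@0 C@1
Step 3: thread A executes A2 (x = x - 2). Shared: x=0. PCs: A@2 B@0 C@1
Step 4: thread A executes A3 (x = 6). Shared: x=6. PCs: A@3 B@0 C@1
Step 5: thread C executes C2 (x = x + 1). Shared: x=7. PCs: A@3 B@0 C@2
Step 6: thread B executes B1 (x = x - 2). Shared: x=5. PCs: A@3 B@1 C@2
Step 7: thread A executes A4 (x = x - 1). Shared: x=4. PCs: A@4 B@1 C@2
Step 8: thread C executes C3 (x = 1). Shared: x=1. PCs: A@4 B@1 C@3
Step 9: thread C executes C4 (x = 8). Shared: x=8. PCs: A@4 B@1 C@4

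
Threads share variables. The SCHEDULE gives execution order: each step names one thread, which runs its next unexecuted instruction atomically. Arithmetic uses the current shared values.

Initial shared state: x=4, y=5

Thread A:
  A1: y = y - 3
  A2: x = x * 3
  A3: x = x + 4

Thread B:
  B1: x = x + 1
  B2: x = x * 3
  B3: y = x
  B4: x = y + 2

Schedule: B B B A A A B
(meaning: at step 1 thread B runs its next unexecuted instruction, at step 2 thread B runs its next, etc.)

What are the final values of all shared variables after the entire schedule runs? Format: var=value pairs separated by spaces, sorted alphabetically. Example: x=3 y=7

Answer: x=14 y=12

Derivation:
Step 1: thread B executes B1 (x = x + 1). Shared: x=5 y=5. PCs: A@0 B@1
Step 2: thread B executes B2 (x = x * 3). Shared: x=15 y=5. PCs: A@0 B@2
Step 3: thread B executes B3 (y = x). Shared: x=15 y=15. PCs: A@0 B@3
Step 4: thread A executes A1 (y = y - 3). Shared: x=15 y=12. PCs: A@1 B@3
Step 5: thread A executes A2 (x = x * 3). Shared: x=45 y=12. PCs: A@2 B@3
Step 6: thread A executes A3 (x = x + 4). Shared: x=49 y=12. PCs: A@3 B@3
Step 7: thread B executes B4 (x = y + 2). Shared: x=14 y=12. PCs: A@3 B@4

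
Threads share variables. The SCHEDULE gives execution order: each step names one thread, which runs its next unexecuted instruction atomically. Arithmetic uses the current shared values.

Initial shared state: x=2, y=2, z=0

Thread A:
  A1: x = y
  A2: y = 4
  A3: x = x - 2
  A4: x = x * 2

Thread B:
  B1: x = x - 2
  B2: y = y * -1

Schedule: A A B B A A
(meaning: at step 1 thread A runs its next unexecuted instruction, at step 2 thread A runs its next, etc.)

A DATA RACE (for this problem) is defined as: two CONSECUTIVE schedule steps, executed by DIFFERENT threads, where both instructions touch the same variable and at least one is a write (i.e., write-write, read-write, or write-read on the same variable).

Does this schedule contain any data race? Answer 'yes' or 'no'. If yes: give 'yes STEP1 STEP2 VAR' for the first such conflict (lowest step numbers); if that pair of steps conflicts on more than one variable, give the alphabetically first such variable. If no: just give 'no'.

Answer: no

Derivation:
Steps 1,2: same thread (A). No race.
Steps 2,3: A(r=-,w=y) vs B(r=x,w=x). No conflict.
Steps 3,4: same thread (B). No race.
Steps 4,5: B(r=y,w=y) vs A(r=x,w=x). No conflict.
Steps 5,6: same thread (A). No race.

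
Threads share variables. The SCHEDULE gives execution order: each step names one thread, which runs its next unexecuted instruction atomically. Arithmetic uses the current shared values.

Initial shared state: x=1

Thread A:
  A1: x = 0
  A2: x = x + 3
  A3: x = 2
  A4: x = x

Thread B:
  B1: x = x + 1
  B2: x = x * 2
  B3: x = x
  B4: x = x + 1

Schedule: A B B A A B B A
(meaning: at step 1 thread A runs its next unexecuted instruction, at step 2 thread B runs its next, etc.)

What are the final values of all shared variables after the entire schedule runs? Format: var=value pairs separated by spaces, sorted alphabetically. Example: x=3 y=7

Step 1: thread A executes A1 (x = 0). Shared: x=0. PCs: A@1 B@0
Step 2: thread B executes B1 (x = x + 1). Shared: x=1. PCs: A@1 B@1
Step 3: thread B executes B2 (x = x * 2). Shared: x=2. PCs: A@1 B@2
Step 4: thread A executes A2 (x = x + 3). Shared: x=5. PCs: A@2 B@2
Step 5: thread A executes A3 (x = 2). Shared: x=2. PCs: A@3 B@2
Step 6: thread B executes B3 (x = x). Shared: x=2. PCs: A@3 B@3
Step 7: thread B executes B4 (x = x + 1). Shared: x=3. PCs: A@3 B@4
Step 8: thread A executes A4 (x = x). Shared: x=3. PCs: A@4 B@4

Answer: x=3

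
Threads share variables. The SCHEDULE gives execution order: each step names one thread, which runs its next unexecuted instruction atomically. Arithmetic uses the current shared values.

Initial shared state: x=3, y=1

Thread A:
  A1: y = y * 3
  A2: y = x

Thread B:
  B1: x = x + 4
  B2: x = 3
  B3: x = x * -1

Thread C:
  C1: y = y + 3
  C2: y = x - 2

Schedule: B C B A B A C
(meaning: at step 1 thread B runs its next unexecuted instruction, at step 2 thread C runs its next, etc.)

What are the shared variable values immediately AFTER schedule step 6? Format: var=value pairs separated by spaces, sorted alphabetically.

Step 1: thread B executes B1 (x = x + 4). Shared: x=7 y=1. PCs: A@0 B@1 C@0
Step 2: thread C executes C1 (y = y + 3). Shared: x=7 y=4. PCs: A@0 B@1 C@1
Step 3: thread B executes B2 (x = 3). Shared: x=3 y=4. PCs: A@0 B@2 C@1
Step 4: thread A executes A1 (y = y * 3). Shared: x=3 y=12. PCs: A@1 B@2 C@1
Step 5: thread B executes B3 (x = x * -1). Shared: x=-3 y=12. PCs: A@1 B@3 C@1
Step 6: thread A executes A2 (y = x). Shared: x=-3 y=-3. PCs: A@2 B@3 C@1

Answer: x=-3 y=-3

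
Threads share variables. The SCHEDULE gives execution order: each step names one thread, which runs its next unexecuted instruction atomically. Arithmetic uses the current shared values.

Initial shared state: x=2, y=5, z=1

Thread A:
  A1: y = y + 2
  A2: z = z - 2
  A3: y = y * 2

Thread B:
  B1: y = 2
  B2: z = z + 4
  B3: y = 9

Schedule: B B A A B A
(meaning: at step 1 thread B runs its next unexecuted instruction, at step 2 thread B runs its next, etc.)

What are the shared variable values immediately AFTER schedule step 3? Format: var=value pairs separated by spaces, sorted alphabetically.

Step 1: thread B executes B1 (y = 2). Shared: x=2 y=2 z=1. PCs: A@0 B@1
Step 2: thread B executes B2 (z = z + 4). Shared: x=2 y=2 z=5. PCs: A@0 B@2
Step 3: thread A executes A1 (y = y + 2). Shared: x=2 y=4 z=5. PCs: A@1 B@2

Answer: x=2 y=4 z=5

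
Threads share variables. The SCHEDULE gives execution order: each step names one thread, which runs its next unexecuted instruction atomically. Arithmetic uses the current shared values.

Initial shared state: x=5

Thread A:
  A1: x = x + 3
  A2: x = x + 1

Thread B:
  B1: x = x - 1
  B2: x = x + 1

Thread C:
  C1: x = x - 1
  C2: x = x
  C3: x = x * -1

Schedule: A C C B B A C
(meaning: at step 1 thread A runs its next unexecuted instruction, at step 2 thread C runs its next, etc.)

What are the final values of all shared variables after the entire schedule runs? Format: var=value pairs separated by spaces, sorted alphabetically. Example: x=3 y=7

Answer: x=-8

Derivation:
Step 1: thread A executes A1 (x = x + 3). Shared: x=8. PCs: A@1 B@0 C@0
Step 2: thread C executes C1 (x = x - 1). Shared: x=7. PCs: A@1 B@0 C@1
Step 3: thread C executes C2 (x = x). Shared: x=7. PCs: A@1 B@0 C@2
Step 4: thread B executes B1 (x = x - 1). Shared: x=6. PCs: A@1 B@1 C@2
Step 5: thread B executes B2 (x = x + 1). Shared: x=7. PCs: A@1 B@2 C@2
Step 6: thread A executes A2 (x = x + 1). Shared: x=8. PCs: A@2 B@2 C@2
Step 7: thread C executes C3 (x = x * -1). Shared: x=-8. PCs: A@2 B@2 C@3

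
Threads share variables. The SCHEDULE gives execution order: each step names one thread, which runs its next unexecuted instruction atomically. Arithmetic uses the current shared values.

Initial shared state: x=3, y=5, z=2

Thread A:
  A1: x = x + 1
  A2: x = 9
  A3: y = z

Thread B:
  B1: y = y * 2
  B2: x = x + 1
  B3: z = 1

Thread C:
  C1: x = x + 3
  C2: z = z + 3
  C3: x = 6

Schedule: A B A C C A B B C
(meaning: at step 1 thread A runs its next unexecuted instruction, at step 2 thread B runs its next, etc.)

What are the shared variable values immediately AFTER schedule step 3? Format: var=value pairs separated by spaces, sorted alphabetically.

Answer: x=9 y=10 z=2

Derivation:
Step 1: thread A executes A1 (x = x + 1). Shared: x=4 y=5 z=2. PCs: A@1 B@0 C@0
Step 2: thread B executes B1 (y = y * 2). Shared: x=4 y=10 z=2. PCs: A@1 B@1 C@0
Step 3: thread A executes A2 (x = 9). Shared: x=9 y=10 z=2. PCs: A@2 B@1 C@0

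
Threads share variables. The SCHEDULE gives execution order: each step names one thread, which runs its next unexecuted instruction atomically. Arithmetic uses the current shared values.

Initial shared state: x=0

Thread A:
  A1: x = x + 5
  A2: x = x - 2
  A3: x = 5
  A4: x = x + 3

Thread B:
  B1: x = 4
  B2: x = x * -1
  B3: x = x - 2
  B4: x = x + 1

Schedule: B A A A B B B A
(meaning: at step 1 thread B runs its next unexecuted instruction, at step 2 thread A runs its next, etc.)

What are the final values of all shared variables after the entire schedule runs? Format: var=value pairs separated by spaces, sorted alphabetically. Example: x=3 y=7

Answer: x=-3

Derivation:
Step 1: thread B executes B1 (x = 4). Shared: x=4. PCs: A@0 B@1
Step 2: thread A executes A1 (x = x + 5). Shared: x=9. PCs: A@1 B@1
Step 3: thread A executes A2 (x = x - 2). Shared: x=7. PCs: A@2 B@1
Step 4: thread A executes A3 (x = 5). Shared: x=5. PCs: A@3 B@1
Step 5: thread B executes B2 (x = x * -1). Shared: x=-5. PCs: A@3 B@2
Step 6: thread B executes B3 (x = x - 2). Shared: x=-7. PCs: A@3 B@3
Step 7: thread B executes B4 (x = x + 1). Shared: x=-6. PCs: A@3 B@4
Step 8: thread A executes A4 (x = x + 3). Shared: x=-3. PCs: A@4 B@4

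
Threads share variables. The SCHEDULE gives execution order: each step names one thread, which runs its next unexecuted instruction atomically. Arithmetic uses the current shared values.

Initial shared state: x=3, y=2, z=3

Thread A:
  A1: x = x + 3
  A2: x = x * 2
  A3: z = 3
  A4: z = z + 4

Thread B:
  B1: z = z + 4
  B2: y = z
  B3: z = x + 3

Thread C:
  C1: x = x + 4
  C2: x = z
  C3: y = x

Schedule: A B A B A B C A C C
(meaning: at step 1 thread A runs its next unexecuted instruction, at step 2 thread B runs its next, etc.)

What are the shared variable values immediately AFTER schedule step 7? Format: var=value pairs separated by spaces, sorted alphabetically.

Answer: x=16 y=7 z=15

Derivation:
Step 1: thread A executes A1 (x = x + 3). Shared: x=6 y=2 z=3. PCs: A@1 B@0 C@0
Step 2: thread B executes B1 (z = z + 4). Shared: x=6 y=2 z=7. PCs: A@1 B@1 C@0
Step 3: thread A executes A2 (x = x * 2). Shared: x=12 y=2 z=7. PCs: A@2 B@1 C@0
Step 4: thread B executes B2 (y = z). Shared: x=12 y=7 z=7. PCs: A@2 B@2 C@0
Step 5: thread A executes A3 (z = 3). Shared: x=12 y=7 z=3. PCs: A@3 B@2 C@0
Step 6: thread B executes B3 (z = x + 3). Shared: x=12 y=7 z=15. PCs: A@3 B@3 C@0
Step 7: thread C executes C1 (x = x + 4). Shared: x=16 y=7 z=15. PCs: A@3 B@3 C@1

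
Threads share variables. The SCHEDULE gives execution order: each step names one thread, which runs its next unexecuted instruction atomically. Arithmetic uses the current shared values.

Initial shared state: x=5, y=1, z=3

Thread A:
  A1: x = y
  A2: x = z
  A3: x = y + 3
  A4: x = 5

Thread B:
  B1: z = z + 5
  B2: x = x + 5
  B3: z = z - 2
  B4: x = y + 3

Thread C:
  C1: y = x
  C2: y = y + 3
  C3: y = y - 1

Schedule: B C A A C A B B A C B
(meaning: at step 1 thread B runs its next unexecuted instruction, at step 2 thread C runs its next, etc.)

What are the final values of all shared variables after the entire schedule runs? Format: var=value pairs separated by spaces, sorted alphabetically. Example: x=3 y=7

Answer: x=10 y=7 z=6

Derivation:
Step 1: thread B executes B1 (z = z + 5). Shared: x=5 y=1 z=8. PCs: A@0 B@1 C@0
Step 2: thread C executes C1 (y = x). Shared: x=5 y=5 z=8. PCs: A@0 B@1 C@1
Step 3: thread A executes A1 (x = y). Shared: x=5 y=5 z=8. PCs: A@1 B@1 C@1
Step 4: thread A executes A2 (x = z). Shared: x=8 y=5 z=8. PCs: A@2 B@1 C@1
Step 5: thread C executes C2 (y = y + 3). Shared: x=8 y=8 z=8. PCs: A@2 B@1 C@2
Step 6: thread A executes A3 (x = y + 3). Shared: x=11 y=8 z=8. PCs: A@3 B@1 C@2
Step 7: thread B executes B2 (x = x + 5). Shared: x=16 y=8 z=8. PCs: A@3 B@2 C@2
Step 8: thread B executes B3 (z = z - 2). Shared: x=16 y=8 z=6. PCs: A@3 B@3 C@2
Step 9: thread A executes A4 (x = 5). Shared: x=5 y=8 z=6. PCs: A@4 B@3 C@2
Step 10: thread C executes C3 (y = y - 1). Shared: x=5 y=7 z=6. PCs: A@4 B@3 C@3
Step 11: thread B executes B4 (x = y + 3). Shared: x=10 y=7 z=6. PCs: A@4 B@4 C@3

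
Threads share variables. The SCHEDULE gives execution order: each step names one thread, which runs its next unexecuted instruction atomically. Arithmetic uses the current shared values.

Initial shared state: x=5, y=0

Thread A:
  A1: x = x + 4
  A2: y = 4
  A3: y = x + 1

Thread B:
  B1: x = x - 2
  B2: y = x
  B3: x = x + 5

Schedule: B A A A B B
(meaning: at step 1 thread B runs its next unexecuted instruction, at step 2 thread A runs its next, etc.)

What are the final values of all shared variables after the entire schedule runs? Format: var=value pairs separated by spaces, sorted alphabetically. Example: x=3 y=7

Answer: x=12 y=7

Derivation:
Step 1: thread B executes B1 (x = x - 2). Shared: x=3 y=0. PCs: A@0 B@1
Step 2: thread A executes A1 (x = x + 4). Shared: x=7 y=0. PCs: A@1 B@1
Step 3: thread A executes A2 (y = 4). Shared: x=7 y=4. PCs: A@2 B@1
Step 4: thread A executes A3 (y = x + 1). Shared: x=7 y=8. PCs: A@3 B@1
Step 5: thread B executes B2 (y = x). Shared: x=7 y=7. PCs: A@3 B@2
Step 6: thread B executes B3 (x = x + 5). Shared: x=12 y=7. PCs: A@3 B@3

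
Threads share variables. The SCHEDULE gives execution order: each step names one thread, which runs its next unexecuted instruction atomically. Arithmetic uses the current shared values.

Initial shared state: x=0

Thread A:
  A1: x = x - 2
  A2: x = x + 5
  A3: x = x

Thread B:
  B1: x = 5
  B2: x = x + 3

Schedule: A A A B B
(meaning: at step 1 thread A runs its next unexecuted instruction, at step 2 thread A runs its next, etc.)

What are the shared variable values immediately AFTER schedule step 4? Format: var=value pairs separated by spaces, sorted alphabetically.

Step 1: thread A executes A1 (x = x - 2). Shared: x=-2. PCs: A@1 B@0
Step 2: thread A executes A2 (x = x + 5). Shared: x=3. PCs: A@2 B@0
Step 3: thread A executes A3 (x = x). Shared: x=3. PCs: A@3 B@0
Step 4: thread B executes B1 (x = 5). Shared: x=5. PCs: A@3 B@1

Answer: x=5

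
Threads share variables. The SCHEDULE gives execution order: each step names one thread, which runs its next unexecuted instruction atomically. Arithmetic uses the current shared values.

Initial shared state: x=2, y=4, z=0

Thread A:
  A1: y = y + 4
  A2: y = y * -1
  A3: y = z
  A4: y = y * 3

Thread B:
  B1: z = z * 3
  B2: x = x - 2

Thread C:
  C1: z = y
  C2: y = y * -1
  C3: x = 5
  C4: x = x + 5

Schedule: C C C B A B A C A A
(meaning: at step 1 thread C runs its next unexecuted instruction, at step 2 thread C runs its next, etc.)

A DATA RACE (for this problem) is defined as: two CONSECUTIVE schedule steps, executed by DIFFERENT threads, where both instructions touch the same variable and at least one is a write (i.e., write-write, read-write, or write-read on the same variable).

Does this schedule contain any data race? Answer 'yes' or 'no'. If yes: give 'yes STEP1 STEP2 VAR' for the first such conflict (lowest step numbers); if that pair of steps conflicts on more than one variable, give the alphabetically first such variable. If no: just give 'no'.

Answer: no

Derivation:
Steps 1,2: same thread (C). No race.
Steps 2,3: same thread (C). No race.
Steps 3,4: C(r=-,w=x) vs B(r=z,w=z). No conflict.
Steps 4,5: B(r=z,w=z) vs A(r=y,w=y). No conflict.
Steps 5,6: A(r=y,w=y) vs B(r=x,w=x). No conflict.
Steps 6,7: B(r=x,w=x) vs A(r=y,w=y). No conflict.
Steps 7,8: A(r=y,w=y) vs C(r=x,w=x). No conflict.
Steps 8,9: C(r=x,w=x) vs A(r=z,w=y). No conflict.
Steps 9,10: same thread (A). No race.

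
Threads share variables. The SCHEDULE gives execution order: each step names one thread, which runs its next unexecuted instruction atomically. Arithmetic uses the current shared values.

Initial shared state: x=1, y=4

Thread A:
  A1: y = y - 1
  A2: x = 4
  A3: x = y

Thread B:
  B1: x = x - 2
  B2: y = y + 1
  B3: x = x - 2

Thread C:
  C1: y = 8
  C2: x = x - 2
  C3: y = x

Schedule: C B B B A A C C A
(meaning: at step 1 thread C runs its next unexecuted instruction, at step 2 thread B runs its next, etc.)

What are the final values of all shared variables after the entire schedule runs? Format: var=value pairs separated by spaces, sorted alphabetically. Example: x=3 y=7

Answer: x=2 y=2

Derivation:
Step 1: thread C executes C1 (y = 8). Shared: x=1 y=8. PCs: A@0 B@0 C@1
Step 2: thread B executes B1 (x = x - 2). Shared: x=-1 y=8. PCs: A@0 B@1 C@1
Step 3: thread B executes B2 (y = y + 1). Shared: x=-1 y=9. PCs: A@0 B@2 C@1
Step 4: thread B executes B3 (x = x - 2). Shared: x=-3 y=9. PCs: A@0 B@3 C@1
Step 5: thread A executes A1 (y = y - 1). Shared: x=-3 y=8. PCs: A@1 B@3 C@1
Step 6: thread A executes A2 (x = 4). Shared: x=4 y=8. PCs: A@2 B@3 C@1
Step 7: thread C executes C2 (x = x - 2). Shared: x=2 y=8. PCs: A@2 B@3 C@2
Step 8: thread C executes C3 (y = x). Shared: x=2 y=2. PCs: A@2 B@3 C@3
Step 9: thread A executes A3 (x = y). Shared: x=2 y=2. PCs: A@3 B@3 C@3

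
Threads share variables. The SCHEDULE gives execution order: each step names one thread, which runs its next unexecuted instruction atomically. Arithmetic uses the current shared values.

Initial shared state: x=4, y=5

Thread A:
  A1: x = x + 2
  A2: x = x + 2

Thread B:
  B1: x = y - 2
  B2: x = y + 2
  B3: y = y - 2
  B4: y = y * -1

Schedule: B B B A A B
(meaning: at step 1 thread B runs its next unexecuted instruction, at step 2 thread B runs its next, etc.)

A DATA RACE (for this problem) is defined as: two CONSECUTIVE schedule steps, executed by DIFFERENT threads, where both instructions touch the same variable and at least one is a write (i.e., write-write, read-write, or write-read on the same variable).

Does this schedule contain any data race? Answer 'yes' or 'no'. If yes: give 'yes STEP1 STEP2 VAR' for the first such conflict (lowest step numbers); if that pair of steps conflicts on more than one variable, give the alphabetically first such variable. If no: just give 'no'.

Answer: no

Derivation:
Steps 1,2: same thread (B). No race.
Steps 2,3: same thread (B). No race.
Steps 3,4: B(r=y,w=y) vs A(r=x,w=x). No conflict.
Steps 4,5: same thread (A). No race.
Steps 5,6: A(r=x,w=x) vs B(r=y,w=y). No conflict.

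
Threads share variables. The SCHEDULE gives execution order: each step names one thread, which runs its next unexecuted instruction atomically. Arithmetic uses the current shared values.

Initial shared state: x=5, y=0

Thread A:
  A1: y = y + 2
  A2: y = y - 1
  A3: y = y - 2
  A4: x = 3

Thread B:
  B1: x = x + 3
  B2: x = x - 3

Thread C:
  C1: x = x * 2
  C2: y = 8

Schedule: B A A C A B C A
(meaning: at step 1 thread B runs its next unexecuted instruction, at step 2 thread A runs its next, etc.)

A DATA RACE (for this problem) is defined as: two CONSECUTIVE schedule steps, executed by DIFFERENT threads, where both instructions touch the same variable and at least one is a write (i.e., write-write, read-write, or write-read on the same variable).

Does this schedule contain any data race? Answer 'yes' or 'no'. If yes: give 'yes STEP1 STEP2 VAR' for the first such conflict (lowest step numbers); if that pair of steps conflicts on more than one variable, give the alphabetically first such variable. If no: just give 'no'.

Steps 1,2: B(r=x,w=x) vs A(r=y,w=y). No conflict.
Steps 2,3: same thread (A). No race.
Steps 3,4: A(r=y,w=y) vs C(r=x,w=x). No conflict.
Steps 4,5: C(r=x,w=x) vs A(r=y,w=y). No conflict.
Steps 5,6: A(r=y,w=y) vs B(r=x,w=x). No conflict.
Steps 6,7: B(r=x,w=x) vs C(r=-,w=y). No conflict.
Steps 7,8: C(r=-,w=y) vs A(r=-,w=x). No conflict.

Answer: no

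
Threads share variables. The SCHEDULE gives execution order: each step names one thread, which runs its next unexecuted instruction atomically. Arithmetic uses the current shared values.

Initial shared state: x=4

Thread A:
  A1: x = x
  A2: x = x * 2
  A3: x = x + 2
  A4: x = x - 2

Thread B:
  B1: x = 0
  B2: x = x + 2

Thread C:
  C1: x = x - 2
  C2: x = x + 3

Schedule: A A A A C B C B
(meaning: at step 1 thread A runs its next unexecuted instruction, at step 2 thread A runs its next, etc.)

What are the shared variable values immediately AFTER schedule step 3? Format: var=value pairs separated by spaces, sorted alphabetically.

Answer: x=10

Derivation:
Step 1: thread A executes A1 (x = x). Shared: x=4. PCs: A@1 B@0 C@0
Step 2: thread A executes A2 (x = x * 2). Shared: x=8. PCs: A@2 B@0 C@0
Step 3: thread A executes A3 (x = x + 2). Shared: x=10. PCs: A@3 B@0 C@0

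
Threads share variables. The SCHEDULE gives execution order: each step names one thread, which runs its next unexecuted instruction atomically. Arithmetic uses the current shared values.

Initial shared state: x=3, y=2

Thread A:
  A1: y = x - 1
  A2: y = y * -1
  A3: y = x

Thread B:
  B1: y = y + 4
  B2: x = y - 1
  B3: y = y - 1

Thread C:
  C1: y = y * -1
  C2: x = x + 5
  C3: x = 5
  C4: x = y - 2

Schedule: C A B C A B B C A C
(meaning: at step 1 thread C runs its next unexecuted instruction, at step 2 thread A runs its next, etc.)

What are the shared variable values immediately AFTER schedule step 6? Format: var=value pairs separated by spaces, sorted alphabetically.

Step 1: thread C executes C1 (y = y * -1). Shared: x=3 y=-2. PCs: A@0 B@0 C@1
Step 2: thread A executes A1 (y = x - 1). Shared: x=3 y=2. PCs: A@1 B@0 C@1
Step 3: thread B executes B1 (y = y + 4). Shared: x=3 y=6. PCs: A@1 B@1 C@1
Step 4: thread C executes C2 (x = x + 5). Shared: x=8 y=6. PCs: A@1 B@1 C@2
Step 5: thread A executes A2 (y = y * -1). Shared: x=8 y=-6. PCs: A@2 B@1 C@2
Step 6: thread B executes B2 (x = y - 1). Shared: x=-7 y=-6. PCs: A@2 B@2 C@2

Answer: x=-7 y=-6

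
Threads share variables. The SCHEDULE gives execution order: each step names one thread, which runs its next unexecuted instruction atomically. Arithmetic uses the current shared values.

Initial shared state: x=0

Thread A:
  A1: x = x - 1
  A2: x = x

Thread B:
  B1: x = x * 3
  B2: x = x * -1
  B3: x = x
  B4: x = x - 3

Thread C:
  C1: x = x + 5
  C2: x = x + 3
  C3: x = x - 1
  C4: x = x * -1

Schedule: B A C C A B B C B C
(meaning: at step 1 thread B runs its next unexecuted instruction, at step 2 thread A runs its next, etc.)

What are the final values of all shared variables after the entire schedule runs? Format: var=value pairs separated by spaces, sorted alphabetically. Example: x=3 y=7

Answer: x=11

Derivation:
Step 1: thread B executes B1 (x = x * 3). Shared: x=0. PCs: A@0 B@1 C@0
Step 2: thread A executes A1 (x = x - 1). Shared: x=-1. PCs: A@1 B@1 C@0
Step 3: thread C executes C1 (x = x + 5). Shared: x=4. PCs: A@1 B@1 C@1
Step 4: thread C executes C2 (x = x + 3). Shared: x=7. PCs: A@1 B@1 C@2
Step 5: thread A executes A2 (x = x). Shared: x=7. PCs: A@2 B@1 C@2
Step 6: thread B executes B2 (x = x * -1). Shared: x=-7. PCs: A@2 B@2 C@2
Step 7: thread B executes B3 (x = x). Shared: x=-7. PCs: A@2 B@3 C@2
Step 8: thread C executes C3 (x = x - 1). Shared: x=-8. PCs: A@2 B@3 C@3
Step 9: thread B executes B4 (x = x - 3). Shared: x=-11. PCs: A@2 B@4 C@3
Step 10: thread C executes C4 (x = x * -1). Shared: x=11. PCs: A@2 B@4 C@4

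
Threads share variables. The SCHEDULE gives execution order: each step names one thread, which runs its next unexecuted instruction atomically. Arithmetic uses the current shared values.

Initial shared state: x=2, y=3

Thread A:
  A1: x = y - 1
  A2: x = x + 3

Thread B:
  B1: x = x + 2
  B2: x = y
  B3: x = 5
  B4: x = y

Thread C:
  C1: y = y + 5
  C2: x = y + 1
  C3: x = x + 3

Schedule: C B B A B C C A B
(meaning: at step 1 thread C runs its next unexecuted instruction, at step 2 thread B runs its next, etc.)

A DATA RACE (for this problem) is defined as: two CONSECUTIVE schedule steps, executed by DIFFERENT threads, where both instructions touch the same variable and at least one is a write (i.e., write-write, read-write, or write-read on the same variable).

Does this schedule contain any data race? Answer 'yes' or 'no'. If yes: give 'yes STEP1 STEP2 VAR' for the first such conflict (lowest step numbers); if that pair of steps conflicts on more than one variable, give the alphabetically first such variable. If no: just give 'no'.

Answer: yes 3 4 x

Derivation:
Steps 1,2: C(r=y,w=y) vs B(r=x,w=x). No conflict.
Steps 2,3: same thread (B). No race.
Steps 3,4: B(x = y) vs A(x = y - 1). RACE on x (W-W).
Steps 4,5: A(x = y - 1) vs B(x = 5). RACE on x (W-W).
Steps 5,6: B(x = 5) vs C(x = y + 1). RACE on x (W-W).
Steps 6,7: same thread (C). No race.
Steps 7,8: C(x = x + 3) vs A(x = x + 3). RACE on x (W-W).
Steps 8,9: A(x = x + 3) vs B(x = y). RACE on x (W-W).
First conflict at steps 3,4.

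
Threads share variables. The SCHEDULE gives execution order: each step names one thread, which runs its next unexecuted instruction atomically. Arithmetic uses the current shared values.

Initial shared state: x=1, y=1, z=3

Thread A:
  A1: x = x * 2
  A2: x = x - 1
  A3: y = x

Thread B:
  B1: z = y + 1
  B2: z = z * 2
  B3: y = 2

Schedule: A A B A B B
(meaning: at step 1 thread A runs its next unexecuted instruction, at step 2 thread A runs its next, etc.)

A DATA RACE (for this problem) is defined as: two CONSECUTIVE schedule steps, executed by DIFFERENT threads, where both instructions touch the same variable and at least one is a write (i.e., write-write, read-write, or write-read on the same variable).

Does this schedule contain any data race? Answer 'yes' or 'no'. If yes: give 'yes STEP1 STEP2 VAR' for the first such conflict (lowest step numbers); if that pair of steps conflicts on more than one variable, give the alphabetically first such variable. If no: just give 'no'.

Answer: yes 3 4 y

Derivation:
Steps 1,2: same thread (A). No race.
Steps 2,3: A(r=x,w=x) vs B(r=y,w=z). No conflict.
Steps 3,4: B(z = y + 1) vs A(y = x). RACE on y (R-W).
Steps 4,5: A(r=x,w=y) vs B(r=z,w=z). No conflict.
Steps 5,6: same thread (B). No race.
First conflict at steps 3,4.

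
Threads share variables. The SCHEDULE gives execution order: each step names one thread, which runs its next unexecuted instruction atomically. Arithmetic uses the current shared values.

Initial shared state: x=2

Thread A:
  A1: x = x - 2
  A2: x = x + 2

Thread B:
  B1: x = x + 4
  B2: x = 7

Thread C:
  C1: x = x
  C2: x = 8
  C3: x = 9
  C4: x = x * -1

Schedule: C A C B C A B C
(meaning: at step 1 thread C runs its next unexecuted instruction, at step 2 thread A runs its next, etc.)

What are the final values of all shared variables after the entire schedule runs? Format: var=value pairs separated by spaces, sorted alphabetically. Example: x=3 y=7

Step 1: thread C executes C1 (x = x). Shared: x=2. PCs: A@0 B@0 C@1
Step 2: thread A executes A1 (x = x - 2). Shared: x=0. PCs: A@1 B@0 C@1
Step 3: thread C executes C2 (x = 8). Shared: x=8. PCs: A@1 B@0 C@2
Step 4: thread B executes B1 (x = x + 4). Shared: x=12. PCs: A@1 B@1 C@2
Step 5: thread C executes C3 (x = 9). Shared: x=9. PCs: A@1 B@1 C@3
Step 6: thread A executes A2 (x = x + 2). Shared: x=11. PCs: A@2 B@1 C@3
Step 7: thread B executes B2 (x = 7). Shared: x=7. PCs: A@2 B@2 C@3
Step 8: thread C executes C4 (x = x * -1). Shared: x=-7. PCs: A@2 B@2 C@4

Answer: x=-7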